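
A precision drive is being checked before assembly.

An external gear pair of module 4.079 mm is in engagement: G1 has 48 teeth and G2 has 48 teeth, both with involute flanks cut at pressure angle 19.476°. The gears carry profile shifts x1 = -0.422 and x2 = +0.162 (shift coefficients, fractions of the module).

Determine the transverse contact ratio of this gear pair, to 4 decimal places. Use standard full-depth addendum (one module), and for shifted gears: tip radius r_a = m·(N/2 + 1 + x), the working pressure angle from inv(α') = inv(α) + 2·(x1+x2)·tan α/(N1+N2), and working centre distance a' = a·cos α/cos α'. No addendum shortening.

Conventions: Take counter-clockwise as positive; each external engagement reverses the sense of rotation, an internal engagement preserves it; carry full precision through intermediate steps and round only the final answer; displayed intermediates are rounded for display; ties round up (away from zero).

1.8290

recognized (one external pair, fixed centres): single-mesh tooth geometry, m = 4.079, N1 = 48, N2 = 48
base radii: r_b1 = 92.294512, r_b2 = 92.294512
tip radii: r_a1 = 100.253662, r_a2 = 102.635798
inv(α') = inv(19.476°) + 2·(-0.422+0.162)·tan α/(48+48) = 0.01181132  ⇒  α' = 18.55200°
a' = a·cos α / cos α' = 195.7920·cos 19.476°/cos 18.55200° = 194.706912
action lengths: √(r_a1²−r_b1²) = 39.147412, √(r_a2²−r_b2²) = 44.897997
base pitch p_b = π·m·cos α = 12.081323
CR = (39.147412 + 44.897997 − 194.706912·sin 18.55200°)/12.081323 = 1.828976
contact ratio ≈ 1.8290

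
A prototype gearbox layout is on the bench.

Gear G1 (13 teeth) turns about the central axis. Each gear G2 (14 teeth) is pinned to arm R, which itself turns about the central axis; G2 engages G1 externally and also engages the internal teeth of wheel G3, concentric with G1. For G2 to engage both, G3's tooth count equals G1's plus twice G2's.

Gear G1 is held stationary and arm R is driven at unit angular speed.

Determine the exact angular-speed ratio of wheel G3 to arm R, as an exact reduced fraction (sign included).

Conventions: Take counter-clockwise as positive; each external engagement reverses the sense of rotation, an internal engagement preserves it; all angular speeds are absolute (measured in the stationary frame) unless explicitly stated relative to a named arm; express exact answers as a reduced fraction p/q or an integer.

54/41

topology: planetary set — G1 13T / G2 14T / G3 41T, arm = carrier (Willis)
ring teeth: 13 + 2·14 = 41
13(ω_sun−ω_arm) = −41(ω_ring−ω_arm),  ω_sun = 0, ω_arm = 1
ω_ring = 1 − (13/41)(0−1) = 54/41
ω_out/ω_in = 54/41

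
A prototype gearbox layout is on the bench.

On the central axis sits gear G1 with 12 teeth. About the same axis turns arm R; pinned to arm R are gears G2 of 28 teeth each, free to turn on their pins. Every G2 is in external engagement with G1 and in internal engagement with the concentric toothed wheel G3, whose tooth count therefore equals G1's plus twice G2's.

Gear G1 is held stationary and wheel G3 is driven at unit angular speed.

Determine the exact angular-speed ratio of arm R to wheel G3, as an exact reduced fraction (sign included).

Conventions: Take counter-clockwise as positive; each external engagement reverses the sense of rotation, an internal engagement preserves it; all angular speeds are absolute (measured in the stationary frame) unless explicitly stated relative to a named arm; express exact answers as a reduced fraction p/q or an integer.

class = planetary set [G3 = 12+2·28 = 68; Willis about the carrier]
ring teeth: 12 + 2·28 = 68
12(ω_sun−ω_arm) = −68(ω_ring−ω_arm),  ω_sun = 0, ω_ring = 1
12(0−ω_arm) = −68(1−ω_arm)  ⇒  80·ω_arm = 68  ⇒  ω_arm = 17/20
ω_out/ω_in = 17/20

17/20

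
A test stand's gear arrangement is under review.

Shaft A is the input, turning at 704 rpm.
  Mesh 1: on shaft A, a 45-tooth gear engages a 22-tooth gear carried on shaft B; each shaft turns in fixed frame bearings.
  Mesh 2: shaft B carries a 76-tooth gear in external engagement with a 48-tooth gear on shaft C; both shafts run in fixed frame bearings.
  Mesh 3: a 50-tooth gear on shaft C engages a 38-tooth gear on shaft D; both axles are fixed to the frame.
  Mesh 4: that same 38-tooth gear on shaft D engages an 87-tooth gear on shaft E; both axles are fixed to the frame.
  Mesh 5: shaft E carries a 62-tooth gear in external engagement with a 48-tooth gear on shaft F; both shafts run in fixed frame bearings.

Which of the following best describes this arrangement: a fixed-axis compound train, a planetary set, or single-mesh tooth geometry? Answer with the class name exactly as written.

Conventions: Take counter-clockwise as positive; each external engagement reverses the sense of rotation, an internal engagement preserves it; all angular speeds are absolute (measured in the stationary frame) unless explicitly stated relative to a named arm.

recognized (6 fixed axles, 5 meshes): fixed-axis compound train
classification: fixed-axis compound train

fixed-axis compound train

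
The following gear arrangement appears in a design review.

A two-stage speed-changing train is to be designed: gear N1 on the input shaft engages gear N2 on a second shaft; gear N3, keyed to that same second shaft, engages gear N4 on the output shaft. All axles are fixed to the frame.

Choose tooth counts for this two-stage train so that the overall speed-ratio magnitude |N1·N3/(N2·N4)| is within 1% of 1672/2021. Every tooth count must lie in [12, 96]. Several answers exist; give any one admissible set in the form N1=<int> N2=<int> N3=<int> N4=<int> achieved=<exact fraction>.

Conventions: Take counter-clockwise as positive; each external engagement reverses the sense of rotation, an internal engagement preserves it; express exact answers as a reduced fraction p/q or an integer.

N1=19 N2=43 N3=88 N4=47 achieved=1672/2021

design class (target 1672/2021): fixed-axis compound train
target = 1672/2021 in lowest terms: an exact hit needs N1·N3 = k·1672 and N2·N4 = k·2021 for one integer k, every count in [12, 96]; additionally prefer no 1:1 stage (N1 ≠ N2, N3 ≠ N4)
k = 1: N1·N3 = 1672 = 19·88, N2·N4 = 2021 = 43·47
achieved = 19·88/(43·47) = 1672/2021; |achieved − target| = 0 ≤ 418/50525 ✓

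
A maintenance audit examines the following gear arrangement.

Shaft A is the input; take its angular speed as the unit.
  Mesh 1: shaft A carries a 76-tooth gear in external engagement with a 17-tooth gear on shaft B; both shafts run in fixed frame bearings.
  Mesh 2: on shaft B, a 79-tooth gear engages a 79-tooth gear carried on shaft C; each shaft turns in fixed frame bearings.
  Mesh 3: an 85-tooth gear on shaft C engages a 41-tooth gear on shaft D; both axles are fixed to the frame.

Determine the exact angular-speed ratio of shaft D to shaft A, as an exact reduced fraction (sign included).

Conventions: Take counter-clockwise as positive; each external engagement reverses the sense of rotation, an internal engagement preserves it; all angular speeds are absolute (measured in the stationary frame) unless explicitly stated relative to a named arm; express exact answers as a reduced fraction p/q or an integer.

class = fixed-axis compound train [3 meshes; 3 ratios multiply, 3 sense flips]
mesh 1 [76T→17T]: running ratio 76/17, sense −
mesh 2 [79T→79T]: running ratio 76/17, sense +
mesh 3 [85T→41T]: running ratio 380/41, sense −
ω_out/ω_in = -380/41

-380/41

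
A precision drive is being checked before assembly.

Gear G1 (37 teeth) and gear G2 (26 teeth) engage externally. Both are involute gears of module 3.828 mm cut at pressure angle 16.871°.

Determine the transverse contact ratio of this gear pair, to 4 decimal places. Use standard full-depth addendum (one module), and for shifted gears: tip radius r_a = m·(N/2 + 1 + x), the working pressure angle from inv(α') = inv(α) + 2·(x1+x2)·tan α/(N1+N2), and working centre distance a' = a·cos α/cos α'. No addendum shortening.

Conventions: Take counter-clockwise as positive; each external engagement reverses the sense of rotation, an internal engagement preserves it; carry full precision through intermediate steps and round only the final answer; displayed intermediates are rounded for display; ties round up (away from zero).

class = single-mesh tooth geometry [involute pair 37T × 26T, m = 3.828]
base radii: r_b1 = 67.770036, r_b2 = 47.622187
tip radii: r_a1 = 74.646000, r_a2 = 53.592000
no profile shift: α' = α, a' = a
action lengths: √(r_a1²−r_b1²) = 31.292932, √(r_a2²−r_b2²) = 24.581085
base pitch p_b = π·m·cos α = 11.508424
CR = (31.292932 + 24.581085 − 120.582000·sin 16.87100°)/11.508424 = 1.814233
contact ratio ≈ 1.8142

1.8142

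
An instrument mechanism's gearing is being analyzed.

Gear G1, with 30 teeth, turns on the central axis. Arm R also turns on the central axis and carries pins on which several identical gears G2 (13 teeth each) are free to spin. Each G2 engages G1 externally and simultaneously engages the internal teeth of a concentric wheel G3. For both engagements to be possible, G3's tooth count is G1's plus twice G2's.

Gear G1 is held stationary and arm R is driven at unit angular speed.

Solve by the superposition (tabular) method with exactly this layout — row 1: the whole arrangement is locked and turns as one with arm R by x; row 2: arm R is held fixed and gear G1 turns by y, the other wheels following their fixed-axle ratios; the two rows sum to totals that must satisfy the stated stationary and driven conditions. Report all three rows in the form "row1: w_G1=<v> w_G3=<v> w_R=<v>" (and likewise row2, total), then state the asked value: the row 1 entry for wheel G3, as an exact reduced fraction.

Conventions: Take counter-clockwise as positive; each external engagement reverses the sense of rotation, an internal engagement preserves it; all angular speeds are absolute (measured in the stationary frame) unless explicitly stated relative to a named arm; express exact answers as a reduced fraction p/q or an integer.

recognized (axles ride arm R): planetary set, 30/13/56 teeth
row 1 (train locked, turned with arm): all members turn x
row 2: sun turns y, ring = −(30/56)·y, arm 0
boundary: total ω_sun = x + y = 0 and total ω_arm = x = 1  ⇒  y = -1, x = 1
row 2 ring = −(30/56)·(-1) = 15/28
totals (row 1 + row 2): sun 1 + (-1) = 0, ring 1 + 15/28 = 43/28, arm 1 + 0 = 1
asked cell (row1, ring) = 1

row1: w_G1=1 w_G3=1 w_R=1
row2: w_G1=-1 w_G3=15/28 w_R=0
total: w_G1=0 w_G3=43/28 w_R=1
asked value: 1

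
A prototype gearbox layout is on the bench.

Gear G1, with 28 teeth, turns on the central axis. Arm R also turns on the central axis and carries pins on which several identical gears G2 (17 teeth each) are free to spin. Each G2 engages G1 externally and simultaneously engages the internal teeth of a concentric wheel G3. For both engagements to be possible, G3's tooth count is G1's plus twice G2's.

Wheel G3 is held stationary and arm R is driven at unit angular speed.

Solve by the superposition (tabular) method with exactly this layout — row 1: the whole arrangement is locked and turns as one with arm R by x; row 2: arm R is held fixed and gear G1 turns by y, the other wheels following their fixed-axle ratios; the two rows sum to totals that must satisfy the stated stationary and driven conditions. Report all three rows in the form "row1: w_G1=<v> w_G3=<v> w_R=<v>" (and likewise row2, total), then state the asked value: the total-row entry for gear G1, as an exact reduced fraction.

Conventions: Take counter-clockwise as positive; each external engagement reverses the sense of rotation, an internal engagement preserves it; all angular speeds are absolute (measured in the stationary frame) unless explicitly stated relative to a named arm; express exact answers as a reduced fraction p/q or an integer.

row1: w_G1=1 w_G3=1 w_R=1
row2: w_G1=31/14 w_G3=-1 w_R=0
total: w_G1=45/14 w_G3=0 w_R=1
asked value: 45/14

recognized (axles ride arm R): planetary set, 28/17/62 teeth
row 1: whole set turns with the arm by x
superposition row 2 [arm held]: sun y, ring −(28/62)·y, arm 0
boundary: total ω_ring = x − (28/62)·y = 0 and total ω_arm = x = 1  ⇒  y = 31/14, x = 1
row 2 ring = −(28/62)·31/14 = -1
totals (row 1 + row 2): sun 1 + 31/14 = 45/14, ring 1 + (-1) = 0, arm 1 + 0 = 1
asked cell (total, sun) = 45/14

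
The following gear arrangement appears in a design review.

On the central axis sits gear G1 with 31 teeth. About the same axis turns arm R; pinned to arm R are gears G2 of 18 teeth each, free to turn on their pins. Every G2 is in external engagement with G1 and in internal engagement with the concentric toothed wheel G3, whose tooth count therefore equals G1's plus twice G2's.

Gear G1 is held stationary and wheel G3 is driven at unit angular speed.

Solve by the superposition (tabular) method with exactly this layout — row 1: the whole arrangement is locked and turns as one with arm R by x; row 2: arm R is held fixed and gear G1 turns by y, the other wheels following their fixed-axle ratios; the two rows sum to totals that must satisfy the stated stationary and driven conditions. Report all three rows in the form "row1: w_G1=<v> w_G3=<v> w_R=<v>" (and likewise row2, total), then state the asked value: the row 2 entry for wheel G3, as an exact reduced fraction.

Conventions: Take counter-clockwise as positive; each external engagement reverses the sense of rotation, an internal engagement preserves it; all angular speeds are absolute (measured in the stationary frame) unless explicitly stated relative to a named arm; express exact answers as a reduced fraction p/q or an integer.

row1: w_G1=67/98 w_G3=67/98 w_R=67/98
row2: w_G1=-67/98 w_G3=31/98 w_R=0
total: w_G1=0 w_G3=1 w_R=67/98
asked value: 31/98

class = planetary set [G3 = 31+2·18 = 67; Willis about the carrier]
superposition row 1 [locked train]: every member turns x
row 2 — arm fixed, fixed-axis ratios: sun y, ring −(31/67)·y, arm 0
boundary: total ω_sun = x + y = 0 and total ω_ring = x − (31/67)·y = 1  ⇒  y = -67/98, x = 67/98
row 2 ring = −(31/67)·(-67/98) = 31/98
totals (row 1 + row 2): sun 67/98 + (-67/98) = 0, ring 67/98 + 31/98 = 1, arm 67/98 + 0 = 67/98
asked cell (row2, ring) = 31/98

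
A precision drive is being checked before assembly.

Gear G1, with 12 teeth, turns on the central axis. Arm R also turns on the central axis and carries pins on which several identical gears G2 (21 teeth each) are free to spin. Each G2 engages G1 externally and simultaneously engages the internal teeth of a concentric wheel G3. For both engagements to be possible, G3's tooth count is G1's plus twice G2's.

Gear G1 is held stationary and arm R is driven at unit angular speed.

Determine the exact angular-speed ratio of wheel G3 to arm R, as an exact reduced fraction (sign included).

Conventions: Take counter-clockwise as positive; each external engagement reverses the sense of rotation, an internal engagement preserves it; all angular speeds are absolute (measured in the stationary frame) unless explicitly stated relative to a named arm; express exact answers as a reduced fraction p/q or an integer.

class = planetary set [G3 = 12+2·21 = 54; Willis about the carrier]
ring teeth: 12 + 2·21 = 54
12(ω_sun−ω_arm) = −54(ω_ring−ω_arm),  ω_sun = 0, ω_arm = 1
ω_ring = 1 − (12/54)(0−1) = 11/9
ω_out/ω_in = 11/9

11/9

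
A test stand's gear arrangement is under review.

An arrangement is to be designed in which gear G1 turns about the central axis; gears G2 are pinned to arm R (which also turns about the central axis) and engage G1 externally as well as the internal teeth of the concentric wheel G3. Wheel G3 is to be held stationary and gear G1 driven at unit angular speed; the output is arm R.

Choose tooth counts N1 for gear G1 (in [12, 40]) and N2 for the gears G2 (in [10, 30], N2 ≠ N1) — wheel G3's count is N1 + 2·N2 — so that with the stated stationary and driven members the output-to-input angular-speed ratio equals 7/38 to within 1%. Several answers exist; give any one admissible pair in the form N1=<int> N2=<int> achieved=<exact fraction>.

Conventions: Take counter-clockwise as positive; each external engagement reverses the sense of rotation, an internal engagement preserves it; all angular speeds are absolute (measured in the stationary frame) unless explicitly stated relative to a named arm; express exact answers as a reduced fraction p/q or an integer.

topology: planetary set — design target 7/38, arm = carrier (Willis)
Willis with ω_ring = 0: ω_arm/ω_sun = N1/(N1+N3); set equal to 7/38  ⇒  N3/N1 = 1/(7/38) − 1 = 31/7
N3 = N1 + 2·N2  ⇒  N2/N1 = (N3/N1 − 1)/2 = (31/7 − 1)/2 = 12/7
smallest multiple with N1 ≥ 12 and N2 ≥ 10: k = 2  ⇒  N1 = 2·7 = 14, N2 = 2·12 = 24 (N1 ≤ 40, N2 ≤ 30, N2 ≠ N1 ✓), N3 = 14 + 2·24 = 62
check: N1/(N1+N3) with N1 = 14, N3 = 62 gives 7/38; |achieved − target| = 0 ≤ 7/3800 ✓

N1=14 N2=24 achieved=7/38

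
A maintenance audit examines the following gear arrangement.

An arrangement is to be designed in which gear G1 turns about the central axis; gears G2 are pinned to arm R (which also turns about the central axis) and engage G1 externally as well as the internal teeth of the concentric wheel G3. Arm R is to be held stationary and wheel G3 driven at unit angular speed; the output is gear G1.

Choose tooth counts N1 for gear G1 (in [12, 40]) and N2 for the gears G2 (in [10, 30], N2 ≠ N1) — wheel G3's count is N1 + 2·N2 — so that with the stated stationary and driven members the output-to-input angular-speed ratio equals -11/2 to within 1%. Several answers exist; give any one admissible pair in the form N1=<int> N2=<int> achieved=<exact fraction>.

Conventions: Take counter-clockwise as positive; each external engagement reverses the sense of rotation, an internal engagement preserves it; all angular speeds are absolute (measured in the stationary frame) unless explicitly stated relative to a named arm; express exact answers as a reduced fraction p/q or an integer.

topology: planetary set — design target -11/2, arm = carrier (Willis)
Willis with ω_arm = 0: ω_sun/ω_ring = −N3/N1; set equal to -11/2  ⇒  N3/N1 = −(-11/2) = 11/2
N3 = N1 + 2·N2  ⇒  N2/N1 = (N3/N1 − 1)/2 = (11/2 − 1)/2 = 9/4
smallest multiple with N1 ≥ 12 and N2 ≥ 10: k = 3  ⇒  N1 = 3·4 = 12, N2 = 3·9 = 27 (N1 ≤ 40, N2 ≤ 30, N2 ≠ N1 ✓), N3 = 12 + 2·27 = 66
check: −N3/N1 with N1 = 12, N3 = 66 gives -11/2; |achieved − target| = 0 ≤ 11/200 ✓

N1=12 N2=27 achieved=-11/2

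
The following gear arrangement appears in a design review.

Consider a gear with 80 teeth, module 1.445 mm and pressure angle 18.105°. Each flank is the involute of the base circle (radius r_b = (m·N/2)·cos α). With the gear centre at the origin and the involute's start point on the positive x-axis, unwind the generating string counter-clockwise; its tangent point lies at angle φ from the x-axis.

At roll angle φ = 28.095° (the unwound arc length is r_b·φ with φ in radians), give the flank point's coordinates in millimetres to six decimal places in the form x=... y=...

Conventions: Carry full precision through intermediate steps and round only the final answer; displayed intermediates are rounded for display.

x=61.151263 y=2.107629

recognized (one wheel, involute flank): single-mesh tooth geometry, m = 1.445, N = 80
pitch radius r_p = m·N/2 = 1.445·80/2 = 57.800000
base radius r_b = r_p·cos α = 57.800000·cos 18.105° = 54.938242
roll angle φ = 28.095° = 0.49035025 rad
x = r_b·(cos φ + φ·sin φ) = 61.151263
y = r_b·(sin φ − φ·cos φ) = 2.107629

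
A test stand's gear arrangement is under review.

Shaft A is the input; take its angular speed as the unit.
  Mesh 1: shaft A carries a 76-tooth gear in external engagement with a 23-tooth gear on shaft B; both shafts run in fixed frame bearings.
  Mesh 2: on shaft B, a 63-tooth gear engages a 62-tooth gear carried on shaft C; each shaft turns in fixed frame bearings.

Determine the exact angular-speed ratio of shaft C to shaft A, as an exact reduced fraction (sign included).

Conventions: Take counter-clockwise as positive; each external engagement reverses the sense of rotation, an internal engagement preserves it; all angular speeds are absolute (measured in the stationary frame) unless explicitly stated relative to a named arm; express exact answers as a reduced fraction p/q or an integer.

class = fixed-axis compound train [2 meshes; 2 ratios multiply, 2 sense flips]
mesh 1 [76T→23T]: running ratio 76/23, sense −
mesh 2 [63T→62T]: running ratio 2394/713, sense +
ω_out/ω_in = 2394/713

2394/713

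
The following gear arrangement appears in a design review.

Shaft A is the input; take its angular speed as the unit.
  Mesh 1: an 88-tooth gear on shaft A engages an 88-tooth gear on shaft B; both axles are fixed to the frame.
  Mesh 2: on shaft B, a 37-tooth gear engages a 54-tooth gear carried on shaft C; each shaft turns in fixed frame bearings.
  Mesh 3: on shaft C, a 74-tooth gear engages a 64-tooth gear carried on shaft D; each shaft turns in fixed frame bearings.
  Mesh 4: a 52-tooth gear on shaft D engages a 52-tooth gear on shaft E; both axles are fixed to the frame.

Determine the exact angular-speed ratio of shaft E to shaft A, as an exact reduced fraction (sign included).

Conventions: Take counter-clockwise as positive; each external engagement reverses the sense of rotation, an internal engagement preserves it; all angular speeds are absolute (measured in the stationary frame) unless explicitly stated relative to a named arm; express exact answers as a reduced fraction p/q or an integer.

1369/1728

class = fixed-axis compound train [4 meshes; 4 ratios multiply, 4 sense flips]
mesh 1 [88T→88T]: running ratio 1, sense −
mesh 2 [37T→54T]: running ratio 37/54, sense +
mesh 3 [74T→64T]: running ratio 1369/1728, sense −
mesh 4 [52T→52T]: running ratio 1369/1728, sense +
ω_out/ω_in = 1369/1728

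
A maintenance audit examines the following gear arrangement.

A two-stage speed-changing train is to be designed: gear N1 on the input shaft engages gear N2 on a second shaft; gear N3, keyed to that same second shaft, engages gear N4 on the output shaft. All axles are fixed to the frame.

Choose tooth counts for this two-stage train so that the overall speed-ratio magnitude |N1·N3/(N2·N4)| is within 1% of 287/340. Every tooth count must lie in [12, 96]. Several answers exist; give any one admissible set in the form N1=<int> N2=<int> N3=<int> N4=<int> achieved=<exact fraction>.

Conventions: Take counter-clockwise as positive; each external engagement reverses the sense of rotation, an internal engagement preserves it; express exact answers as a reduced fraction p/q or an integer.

class = fixed-axis compound train [2-stage, 287/340 wanted]
target = 287/340 in lowest terms: an exact hit needs N1·N3 = k·287 and N2·N4 = k·340 for one integer k, every count in [12, 96]; additionally prefer no 1:1 stage (N1 ≠ N2, N3 ≠ N4)
k = 1: no 1:1-free in-range split of k·287 and k·340 into factor pairs; take k = 2
k = 2: N1·N3 = 574 = 14·41, N2·N4 = 680 = 17·40
achieved = 14·41/(17·40) = 287/340; |achieved − target| = 0 ≤ 287/34000 ✓

N1=14 N2=17 N3=41 N4=40 achieved=287/340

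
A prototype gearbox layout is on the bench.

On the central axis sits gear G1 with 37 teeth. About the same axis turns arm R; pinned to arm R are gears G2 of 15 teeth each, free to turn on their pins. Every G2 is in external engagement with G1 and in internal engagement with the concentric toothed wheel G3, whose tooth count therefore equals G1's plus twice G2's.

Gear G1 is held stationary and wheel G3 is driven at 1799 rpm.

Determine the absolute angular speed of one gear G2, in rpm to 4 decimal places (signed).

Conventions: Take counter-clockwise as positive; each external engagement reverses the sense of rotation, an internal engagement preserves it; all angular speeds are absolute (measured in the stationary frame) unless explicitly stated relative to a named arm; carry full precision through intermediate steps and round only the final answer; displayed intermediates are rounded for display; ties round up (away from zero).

+4017.7667 rpm

planetary set (37T centre, 15T on arm, 67T internal) — Willis relation
normalise by the input: solve with ω_ring = 1, then scale by 1799 rpm
ring teeth: 37 + 2·15 = 67
37(ω_sun−ω_arm) = −67(ω_ring−ω_arm),  ω_sun = 0, ω_ring = 1
37(0−ω_arm) = −67(1−ω_arm)  ⇒  104·ω_arm = 67  ⇒  ω_arm = 67/104
sun–planet mesh: 37·(0−67/104) = −15·(ω_p−ω_arm)  ⇒  ω_p−ω_arm = 2479/1560
ω_p = 67/104 + 2479/1560 = 67/30
scale: ω_p = 67/30 × 1799 rpm = +4017.7667 rpm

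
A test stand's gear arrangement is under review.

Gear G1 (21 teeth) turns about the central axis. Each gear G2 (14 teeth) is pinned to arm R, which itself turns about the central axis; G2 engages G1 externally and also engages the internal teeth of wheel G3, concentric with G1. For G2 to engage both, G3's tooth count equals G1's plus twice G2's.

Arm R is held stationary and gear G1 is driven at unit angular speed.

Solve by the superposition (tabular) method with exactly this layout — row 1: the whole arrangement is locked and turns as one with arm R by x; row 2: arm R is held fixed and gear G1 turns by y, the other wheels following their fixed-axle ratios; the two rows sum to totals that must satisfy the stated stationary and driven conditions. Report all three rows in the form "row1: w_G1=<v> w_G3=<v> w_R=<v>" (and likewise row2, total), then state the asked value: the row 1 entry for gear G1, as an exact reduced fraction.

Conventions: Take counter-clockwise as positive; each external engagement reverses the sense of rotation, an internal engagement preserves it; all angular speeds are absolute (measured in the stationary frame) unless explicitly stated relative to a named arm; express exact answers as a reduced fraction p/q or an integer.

row1: w_G1=0 w_G3=0 w_R=0
row2: w_G1=1 w_G3=-3/7 w_R=0
total: w_G1=1 w_G3=-3/7 w_R=0
asked value: 0

topology: planetary set — G1 21T / G2 14T / G3 49T, arm = carrier (Willis)
row 1 (train locked, turned with arm): all members turn x
row 2 — arm fixed, fixed-axis ratios: sun y, ring −(21/49)·y, arm 0
boundary: total ω_arm = x = 0 and total ω_sun = x + y = 1  ⇒  y = 1, x = 0
row 2 ring = −(21/49)·1 = -3/7
totals (row 1 + row 2): sun 0 + 1 = 1, ring 0 + (-3/7) = -3/7, arm 0 + 0 = 0
asked cell (row1, sun) = 0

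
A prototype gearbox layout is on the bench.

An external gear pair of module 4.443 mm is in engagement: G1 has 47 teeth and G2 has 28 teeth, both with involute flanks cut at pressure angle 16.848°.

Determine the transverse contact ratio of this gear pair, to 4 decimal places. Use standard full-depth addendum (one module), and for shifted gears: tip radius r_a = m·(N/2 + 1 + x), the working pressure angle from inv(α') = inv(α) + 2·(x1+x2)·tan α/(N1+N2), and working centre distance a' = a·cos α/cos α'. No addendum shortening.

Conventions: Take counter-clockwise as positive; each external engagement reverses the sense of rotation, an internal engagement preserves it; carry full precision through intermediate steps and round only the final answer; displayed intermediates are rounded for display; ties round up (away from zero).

1.8590

recognized (one external pair, fixed centres): single-mesh tooth geometry, m = 4.443, N1 = 47, N2 = 28
base radii: r_b1 = 99.928891, r_b2 = 59.532105
tip radii: r_a1 = 108.853500, r_a2 = 66.645000
no profile shift: α' = α, a' = a
action lengths: √(r_a1²−r_b1²) = 43.165974, √(r_a2²−r_b2²) = 29.958046
base pitch p_b = π·m·cos α = 13.358973
CR = (43.165974 + 29.958046 − 166.612500·sin 16.84800°)/13.358973 = 1.858983
contact ratio ≈ 1.8590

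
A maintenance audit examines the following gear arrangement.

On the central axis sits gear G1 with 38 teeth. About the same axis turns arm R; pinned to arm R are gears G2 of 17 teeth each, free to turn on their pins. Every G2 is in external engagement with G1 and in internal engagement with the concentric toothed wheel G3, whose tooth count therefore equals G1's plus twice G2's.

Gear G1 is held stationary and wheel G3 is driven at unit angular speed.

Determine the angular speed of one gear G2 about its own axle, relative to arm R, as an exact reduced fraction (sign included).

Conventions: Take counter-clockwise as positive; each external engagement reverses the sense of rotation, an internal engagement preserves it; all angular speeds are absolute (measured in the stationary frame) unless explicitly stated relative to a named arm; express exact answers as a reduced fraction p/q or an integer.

planetary set (38T centre, 17T on arm, 72T internal) — Willis relation
ring teeth: 38 + 2·17 = 72
38(ω_sun−ω_arm) = −72(ω_ring−ω_arm),  ω_sun = 0, ω_ring = 1
38(0−ω_arm) = −72(1−ω_arm)  ⇒  110·ω_arm = 72  ⇒  ω_arm = 36/55
sun–planet mesh: 38·(0−36/55) = −17·(ω_p−ω_arm)  ⇒  ω_p−ω_arm = 1368/935
exact speed ratio = 1368/935

1368/935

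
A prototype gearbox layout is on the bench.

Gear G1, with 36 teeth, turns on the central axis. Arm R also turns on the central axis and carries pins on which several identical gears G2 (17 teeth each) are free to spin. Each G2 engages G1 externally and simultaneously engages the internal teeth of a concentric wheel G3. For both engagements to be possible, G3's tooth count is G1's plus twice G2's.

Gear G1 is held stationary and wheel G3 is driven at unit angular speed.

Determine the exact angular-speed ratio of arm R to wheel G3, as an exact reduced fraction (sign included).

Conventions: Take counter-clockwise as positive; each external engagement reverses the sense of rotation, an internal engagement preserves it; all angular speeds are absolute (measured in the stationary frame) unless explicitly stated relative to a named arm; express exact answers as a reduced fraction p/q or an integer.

topology: planetary set — G1 36T / G2 17T / G3 70T, arm = carrier (Willis)
ring teeth: 36 + 2·17 = 70
36(ω_sun−ω_arm) = −70(ω_ring−ω_arm),  ω_sun = 0, ω_ring = 1
36(0−ω_arm) = −70(1−ω_arm)  ⇒  106·ω_arm = 70  ⇒  ω_arm = 35/53
ω_out/ω_in = 35/53

35/53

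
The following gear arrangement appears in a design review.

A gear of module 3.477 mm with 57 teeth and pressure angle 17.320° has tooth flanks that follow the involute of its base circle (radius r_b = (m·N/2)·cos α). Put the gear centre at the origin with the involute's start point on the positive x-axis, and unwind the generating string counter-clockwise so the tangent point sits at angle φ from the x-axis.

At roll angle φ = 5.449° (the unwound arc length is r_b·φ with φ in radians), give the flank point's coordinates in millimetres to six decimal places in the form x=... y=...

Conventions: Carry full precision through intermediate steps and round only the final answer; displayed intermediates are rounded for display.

single-mesh involute tooth geometry (57T wheel at module 3.477)
pitch radius r_p = m·N/2 = 3.477·57/2 = 99.094500
base radius r_b = r_p·cos α = 99.094500·cos 17.320° = 94.601252
roll angle φ = 5.449° = 0.09510299 rad
x = r_b·(cos φ + φ·sin φ) = 95.028099
y = r_b·(sin φ − φ·cos φ) = 0.027100

x=95.028099 y=0.027100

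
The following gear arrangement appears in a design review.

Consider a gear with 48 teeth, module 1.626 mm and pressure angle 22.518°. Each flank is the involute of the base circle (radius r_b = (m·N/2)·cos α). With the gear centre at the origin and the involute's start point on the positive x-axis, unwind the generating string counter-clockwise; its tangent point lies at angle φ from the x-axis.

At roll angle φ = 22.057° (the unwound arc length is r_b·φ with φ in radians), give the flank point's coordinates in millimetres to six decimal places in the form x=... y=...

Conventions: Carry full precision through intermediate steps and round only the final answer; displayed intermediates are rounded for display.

class = single-mesh tooth geometry [base-circle involute, m = 1.626, 48T]
pitch radius r_p = m·N/2 = 1.626·48/2 = 39.024000
base radius r_b = r_p·cos α = 39.024000·cos 22.518° = 36.048781
roll angle φ = 22.057° = 0.38496727 rad
x = r_b·(cos φ + φ·sin φ) = 38.621836
y = r_b·(sin φ − φ·cos φ) = 0.675446

x=38.621836 y=0.675446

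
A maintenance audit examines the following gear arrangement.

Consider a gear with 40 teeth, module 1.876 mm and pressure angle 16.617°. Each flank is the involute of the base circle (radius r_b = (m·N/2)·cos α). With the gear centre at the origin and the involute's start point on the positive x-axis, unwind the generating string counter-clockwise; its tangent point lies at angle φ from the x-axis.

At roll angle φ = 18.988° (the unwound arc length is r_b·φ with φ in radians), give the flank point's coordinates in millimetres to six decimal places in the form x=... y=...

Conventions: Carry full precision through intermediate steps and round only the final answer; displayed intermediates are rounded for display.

topology: single-mesh involute geometry — m = 1.876, N = 40
pitch radius r_p = m·N/2 = 1.876·40/2 = 37.520000
base radius r_b = r_p·cos α = 37.520000·cos 16.617° = 35.953081
roll angle φ = 18.988° = 0.33140312 rad
x = r_b·(cos φ + φ·sin φ) = 37.873530
y = r_b·(sin φ − φ·cos φ) = 0.431427

x=37.873530 y=0.431427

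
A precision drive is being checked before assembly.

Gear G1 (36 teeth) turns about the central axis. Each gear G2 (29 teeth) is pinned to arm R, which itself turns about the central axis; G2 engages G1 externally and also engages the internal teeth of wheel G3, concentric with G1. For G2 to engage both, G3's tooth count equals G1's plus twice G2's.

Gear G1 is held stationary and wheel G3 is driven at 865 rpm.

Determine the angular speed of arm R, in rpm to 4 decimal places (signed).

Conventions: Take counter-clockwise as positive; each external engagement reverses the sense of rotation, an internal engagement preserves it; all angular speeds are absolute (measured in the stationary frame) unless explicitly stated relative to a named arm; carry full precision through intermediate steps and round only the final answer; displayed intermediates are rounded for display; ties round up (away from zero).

class = planetary set [G3 = 36+2·29 = 94; Willis about the carrier]
normalise by the input: solve with ω_ring = 1, then scale by 865 rpm
ring teeth: 36 + 2·29 = 94
36(ω_sun−ω_arm) = −94(ω_ring−ω_arm),  ω_sun = 0, ω_ring = 1
36(0−ω_arm) = −94(1−ω_arm)  ⇒  130·ω_arm = 94  ⇒  ω_arm = 47/65
scale: ω_arm = 47/65 × 865 rpm = +625.4615 rpm

+625.4615 rpm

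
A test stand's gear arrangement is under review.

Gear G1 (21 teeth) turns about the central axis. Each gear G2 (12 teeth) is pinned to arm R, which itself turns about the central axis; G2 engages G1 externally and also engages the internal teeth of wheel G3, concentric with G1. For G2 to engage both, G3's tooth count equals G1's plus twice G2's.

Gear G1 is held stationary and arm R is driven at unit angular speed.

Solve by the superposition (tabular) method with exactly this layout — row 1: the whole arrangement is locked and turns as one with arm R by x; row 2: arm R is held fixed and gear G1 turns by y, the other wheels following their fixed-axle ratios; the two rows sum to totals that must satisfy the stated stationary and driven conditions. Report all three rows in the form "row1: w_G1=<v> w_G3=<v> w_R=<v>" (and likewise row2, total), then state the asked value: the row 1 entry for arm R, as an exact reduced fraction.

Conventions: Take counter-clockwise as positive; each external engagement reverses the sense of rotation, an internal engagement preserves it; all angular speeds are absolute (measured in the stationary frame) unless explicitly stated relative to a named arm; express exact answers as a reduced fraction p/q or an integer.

row1: w_G1=1 w_G3=1 w_R=1
row2: w_G1=-1 w_G3=7/15 w_R=0
total: w_G1=0 w_G3=22/15 w_R=1
asked value: 1

class = planetary set [G3 = 21+2·12 = 45; Willis about the carrier]
superposition row 1 [locked train]: every member turns x
row 2 (arm held, sun turns y): ω_ring = −(21/45)·y, ω_arm = 0
boundary: total ω_sun = x + y = 0 and total ω_arm = x = 1  ⇒  y = -1, x = 1
row 2 ring = −(21/45)·(-1) = 7/15
totals (row 1 + row 2): sun 1 + (-1) = 0, ring 1 + 7/15 = 22/15, arm 1 + 0 = 1
asked cell (row1, arm) = 1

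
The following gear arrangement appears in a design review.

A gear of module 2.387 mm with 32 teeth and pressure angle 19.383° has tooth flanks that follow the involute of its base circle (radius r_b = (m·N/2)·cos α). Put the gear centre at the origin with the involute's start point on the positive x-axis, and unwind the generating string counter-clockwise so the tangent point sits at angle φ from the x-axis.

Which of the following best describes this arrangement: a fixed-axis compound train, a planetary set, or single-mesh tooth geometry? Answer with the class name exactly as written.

single-mesh tooth geometry

class = single-mesh tooth geometry [base-circle involute, m = 2.387, 32T]
classification: single-mesh tooth geometry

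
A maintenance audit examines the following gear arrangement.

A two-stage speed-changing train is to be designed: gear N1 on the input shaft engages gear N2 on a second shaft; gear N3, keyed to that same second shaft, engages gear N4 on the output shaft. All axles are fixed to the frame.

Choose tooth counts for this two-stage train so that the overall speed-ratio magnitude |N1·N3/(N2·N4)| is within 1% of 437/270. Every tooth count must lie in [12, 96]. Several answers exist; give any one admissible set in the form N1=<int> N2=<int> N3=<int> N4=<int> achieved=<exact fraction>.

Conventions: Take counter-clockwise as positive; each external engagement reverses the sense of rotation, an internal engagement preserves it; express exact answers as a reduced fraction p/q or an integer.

2-stage fixed-axis compound train for ratio 437/270
target = 437/270 in lowest terms: an exact hit needs N1·N3 = k·437 and N2·N4 = k·270 for one integer k, every count in [12, 96]; additionally prefer no 1:1 stage (N1 ≠ N2, N3 ≠ N4)
k = 1: N1·N3 = 437 = 19·23, N2·N4 = 270 = 15·18
achieved = 19·23/(15·18) = 437/270; |achieved − target| = 0 ≤ 437/27000 ✓

N1=19 N2=15 N3=23 N4=18 achieved=437/270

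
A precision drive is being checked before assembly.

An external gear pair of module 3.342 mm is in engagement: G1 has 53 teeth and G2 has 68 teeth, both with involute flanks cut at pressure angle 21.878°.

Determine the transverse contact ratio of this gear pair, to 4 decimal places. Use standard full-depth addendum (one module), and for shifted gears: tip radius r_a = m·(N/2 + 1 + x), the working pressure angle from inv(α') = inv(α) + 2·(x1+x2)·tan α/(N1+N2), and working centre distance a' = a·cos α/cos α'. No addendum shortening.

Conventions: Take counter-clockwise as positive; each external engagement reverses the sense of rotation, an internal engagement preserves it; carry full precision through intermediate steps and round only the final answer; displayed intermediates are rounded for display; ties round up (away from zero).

1.6857

single-mesh involute tooth geometry (53T engaging 68T at module 3.342)
base radii: r_b1 = 82.184640, r_b2 = 105.444444
tip radii: r_a1 = 91.905000, r_a2 = 116.970000
no profile shift: α' = α, a' = a
action lengths: √(r_a1²−r_b1²) = 41.136529, √(r_a2²−r_b2²) = 50.630527
base pitch p_b = π·m·cos α = 9.743044
CR = (41.136529 + 50.630527 − 202.191000·sin 21.87800°)/9.743044 = 1.685749
contact ratio ≈ 1.6857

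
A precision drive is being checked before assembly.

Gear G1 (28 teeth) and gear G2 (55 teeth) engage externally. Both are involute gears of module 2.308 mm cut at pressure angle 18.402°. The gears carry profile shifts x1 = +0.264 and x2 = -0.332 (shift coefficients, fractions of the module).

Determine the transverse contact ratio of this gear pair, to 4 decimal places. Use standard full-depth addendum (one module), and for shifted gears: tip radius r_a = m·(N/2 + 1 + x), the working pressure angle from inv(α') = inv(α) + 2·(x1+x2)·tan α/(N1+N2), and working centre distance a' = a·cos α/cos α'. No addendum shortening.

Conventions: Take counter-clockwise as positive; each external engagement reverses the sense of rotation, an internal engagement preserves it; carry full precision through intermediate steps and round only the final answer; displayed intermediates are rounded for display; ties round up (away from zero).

1.7595

class = single-mesh tooth geometry [involute pair 28T × 55T, m = 2.308]
base radii: r_b1 = 30.659726, r_b2 = 60.224461
tip radii: r_a1 = 35.229312, r_a2 = 65.011744
inv(α') = inv(18.402°) + 2·(+0.264-0.332)·tan α/(28+55) = 0.01097387  ⇒  α' = 18.11505°
a' = a·cos α / cos α' = 95.7820·cos 18.402°/cos 18.11505° = 95.623869
action lengths: √(r_a1²−r_b1²) = 17.351820, √(r_a2²−r_b2²) = 24.485529
base pitch p_b = π·m·cos α = 6.880026
CR = (17.351820 + 24.485529 − 95.623869·sin 18.11505°)/6.880026 = 1.759499
contact ratio ≈ 1.7595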